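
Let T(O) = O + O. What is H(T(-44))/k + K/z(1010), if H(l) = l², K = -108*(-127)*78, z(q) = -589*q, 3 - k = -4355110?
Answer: -2327351052332/1295406586285 ≈ -1.7966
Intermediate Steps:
k = 4355113 (k = 3 - 1*(-4355110) = 3 + 4355110 = 4355113)
T(O) = 2*O
K = 1069848 (K = 13716*78 = 1069848)
H(T(-44))/k + K/z(1010) = (2*(-44))²/4355113 + 1069848/((-589*1010)) = (-88)²*(1/4355113) + 1069848/(-594890) = 7744*(1/4355113) + 1069848*(-1/594890) = 7744/4355113 - 534924/297445 = -2327351052332/1295406586285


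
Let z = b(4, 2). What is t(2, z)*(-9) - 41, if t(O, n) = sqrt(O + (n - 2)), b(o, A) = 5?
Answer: -41 - 9*sqrt(5) ≈ -61.125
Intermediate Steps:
z = 5
t(O, n) = sqrt(-2 + O + n) (t(O, n) = sqrt(O + (-2 + n)) = sqrt(-2 + O + n))
t(2, z)*(-9) - 41 = sqrt(-2 + 2 + 5)*(-9) - 41 = sqrt(5)*(-9) - 41 = -9*sqrt(5) - 41 = -41 - 9*sqrt(5)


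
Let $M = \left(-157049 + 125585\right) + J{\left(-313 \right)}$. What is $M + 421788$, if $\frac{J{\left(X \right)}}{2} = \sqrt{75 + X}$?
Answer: $390324 + 2 i \sqrt{238} \approx 3.9032 \cdot 10^{5} + 30.854 i$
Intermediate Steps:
$J{\left(X \right)} = 2 \sqrt{75 + X}$
$M = -31464 + 2 i \sqrt{238}$ ($M = \left(-157049 + 125585\right) + 2 \sqrt{75 - 313} = -31464 + 2 \sqrt{-238} = -31464 + 2 i \sqrt{238} \approx -31464.0 + 30.854 i$)
$M + 421788 = \left(-31464 + 2 i \sqrt{238}\right) + 421788 = 390324 + 2 i \sqrt{238}$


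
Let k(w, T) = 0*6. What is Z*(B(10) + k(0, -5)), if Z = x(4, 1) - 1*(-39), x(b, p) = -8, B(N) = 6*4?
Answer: 744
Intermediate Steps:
B(N) = 24
k(w, T) = 0
Z = 31 (Z = -8 - 1*(-39) = -8 + 39 = 31)
Z*(B(10) + k(0, -5)) = 31*(24 + 0) = 31*24 = 744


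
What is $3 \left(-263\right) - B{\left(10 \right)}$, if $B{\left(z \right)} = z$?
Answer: $-799$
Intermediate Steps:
$3 \left(-263\right) - B{\left(10 \right)} = 3 \left(-263\right) - 10 = -789 - 10 = -799$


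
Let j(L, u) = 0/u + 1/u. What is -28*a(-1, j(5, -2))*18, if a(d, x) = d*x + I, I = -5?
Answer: 2268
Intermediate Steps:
j(L, u) = 1/u (j(L, u) = 0 + 1/u = 1/u)
a(d, x) = -5 + d*x (a(d, x) = d*x - 5 = -5 + d*x)
-28*a(-1, j(5, -2))*18 = -28*(-5 - 1/(-2))*18 = -28*(-5 - 1*(-½))*18 = -28*(-5 + ½)*18 = -28*(-9/2)*18 = 126*18 = 2268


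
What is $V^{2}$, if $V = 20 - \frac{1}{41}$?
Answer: $\frac{670761}{1681} \approx 399.02$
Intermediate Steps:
$V = \frac{819}{41}$ ($V = 20 - \frac{1}{41} = \frac{819}{41} \approx 19.976$)
$V^{2} = \left(\frac{819}{41}\right)^{2} = \frac{670761}{1681}$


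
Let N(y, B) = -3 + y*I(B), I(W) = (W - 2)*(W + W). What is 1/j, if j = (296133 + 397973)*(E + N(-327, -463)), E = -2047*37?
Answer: -1/97784731507232 ≈ -1.0227e-14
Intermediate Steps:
I(W) = 2*W*(-2 + W) (I(W) = (-2 + W)*(2*W) = 2*W*(-2 + W))
N(y, B) = -3 + 2*B*y*(-2 + B) (N(y, B) = -3 + y*(2*B*(-2 + B)) = -3 + 2*B*y*(-2 + B))
E = -75739
j = -97784731507232 (j = (296133 + 397973)*(-75739 + (-3 + 2*(-463)*(-327)*(-2 - 463))) = 694106*(-75739 + (-3 + 2*(-463)*(-327)*(-465))) = 694106*(-75739 + (-3 - 140802930)) = 694106*(-75739 - 140802933) = 694106*(-140878672) = -97784731507232)
1/j = 1/(-97784731507232) = -1/97784731507232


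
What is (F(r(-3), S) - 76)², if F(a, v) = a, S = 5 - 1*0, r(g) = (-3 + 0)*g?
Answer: 4489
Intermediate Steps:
r(g) = -3*g
S = 5 (S = 5 + 0 = 5)
(F(r(-3), S) - 76)² = (-3*(-3) - 76)² = (9 - 76)² = (-67)² = 4489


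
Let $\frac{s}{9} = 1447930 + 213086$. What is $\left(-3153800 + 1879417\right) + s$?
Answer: $13674761$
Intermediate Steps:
$s = 14949144$ ($s = 9 \left(1447930 + 213086\right) = 9 \cdot 1661016 = 14949144$)
$\left(-3153800 + 1879417\right) + s = \left(-3153800 + 1879417\right) + 14949144 = -1274383 + 14949144 = 13674761$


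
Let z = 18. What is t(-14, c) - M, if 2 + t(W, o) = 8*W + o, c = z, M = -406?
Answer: 310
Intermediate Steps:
c = 18
t(W, o) = -2 + o + 8*W (t(W, o) = -2 + (8*W + o) = -2 + (o + 8*W) = -2 + o + 8*W)
t(-14, c) - M = (-2 + 18 + 8*(-14)) - 1*(-406) = (-2 + 18 - 112) + 406 = -96 + 406 = 310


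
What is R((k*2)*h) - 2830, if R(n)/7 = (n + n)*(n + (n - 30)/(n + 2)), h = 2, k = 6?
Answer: 67034/13 ≈ 5156.5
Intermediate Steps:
R(n) = 14*n*(n + (-30 + n)/(2 + n)) (R(n) = 7*((n + n)*(n + (n - 30)/(n + 2))) = 7*((2*n)*(n + (-30 + n)/(2 + n))) = 7*(2*n*(n + (-30 + n)/(2 + n))) = 14*n*(n + (-30 + n)/(2 + n)))
R((k*2)*h) - 2830 = 14*((6*2)*2)*(-30 + ((6*2)*2)² + 3*((6*2)*2))/(2 + (6*2)*2) - 2830 = 14*(12*2)*(-30 + (12*2)² + 3*(12*2))/(2 + 12*2) - 2830 = 14*24*(-30 + 24² + 3*24)/(2 + 24) - 2830 = 14*24*(-30 + 576 + 72)/26 - 2830 = 14*24*(1/26)*618 - 2830 = 103824/13 - 2830 = 67034/13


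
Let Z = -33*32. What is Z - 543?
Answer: -1599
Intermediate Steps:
Z = -1056 (Z = -1*1056 = -1056)
Z - 543 = -1056 - 543 = -1599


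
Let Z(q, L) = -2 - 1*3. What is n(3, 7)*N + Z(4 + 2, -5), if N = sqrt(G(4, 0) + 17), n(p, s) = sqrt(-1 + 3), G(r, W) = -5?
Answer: -5 + 2*sqrt(6) ≈ -0.10102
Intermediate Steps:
Z(q, L) = -5 (Z(q, L) = -2 - 3 = -5)
n(p, s) = sqrt(2)
N = 2*sqrt(3) (N = sqrt(-5 + 17) = sqrt(12) = 2*sqrt(3) ≈ 3.4641)
n(3, 7)*N + Z(4 + 2, -5) = sqrt(2)*(2*sqrt(3)) - 5 = 2*sqrt(6) - 5 = -5 + 2*sqrt(6)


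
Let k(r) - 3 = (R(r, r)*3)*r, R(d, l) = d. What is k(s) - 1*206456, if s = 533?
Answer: 645814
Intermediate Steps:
k(r) = 3 + 3*r**2 (k(r) = 3 + (r*3)*r = 3 + (3*r)*r = 3 + 3*r**2)
k(s) - 1*206456 = (3 + 3*533**2) - 1*206456 = (3 + 3*284089) - 206456 = (3 + 852267) - 206456 = 852270 - 206456 = 645814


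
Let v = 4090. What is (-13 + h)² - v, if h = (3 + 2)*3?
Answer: -4086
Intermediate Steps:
h = 15 (h = 5*3 = 15)
(-13 + h)² - v = (-13 + 15)² - 1*4090 = 2² - 4090 = 4 - 4090 = -4086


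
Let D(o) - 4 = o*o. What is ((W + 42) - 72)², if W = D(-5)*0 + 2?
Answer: 784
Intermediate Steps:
D(o) = 4 + o² (D(o) = 4 + o*o = 4 + o²)
W = 2 (W = (4 + (-5)²)*0 + 2 = (4 + 25)*0 + 2 = 29*0 + 2 = 0 + 2 = 2)
((W + 42) - 72)² = ((2 + 42) - 72)² = (44 - 72)² = (-28)² = 784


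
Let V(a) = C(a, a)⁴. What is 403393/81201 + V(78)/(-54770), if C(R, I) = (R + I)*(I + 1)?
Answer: -936565467255319024583/2223689385 ≈ -4.2118e+11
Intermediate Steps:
C(R, I) = (1 + I)*(I + R) (C(R, I) = (I + R)*(1 + I) = (1 + I)*(I + R))
V(a) = (2*a + 2*a²)⁴ (V(a) = (a + a + a² + a*a)⁴ = (a + a + a² + a²)⁴ = (2*a + 2*a²)⁴)
403393/81201 + V(78)/(-54770) = 403393/81201 + (16*78⁴*(1 + 78)⁴)/(-54770) = 403393*(1/81201) + (16*37015056*79⁴)*(-1/54770) = 403393/81201 + (16*37015056*38950081)*(-1/54770) = 403393/81201 + 23067830870712576*(-1/54770) = 403393/81201 - 11533915435356288/27385 = -936565467255319024583/2223689385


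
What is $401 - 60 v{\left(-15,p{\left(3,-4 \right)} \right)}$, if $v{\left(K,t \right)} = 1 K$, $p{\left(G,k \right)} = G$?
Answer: $1301$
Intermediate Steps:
$v{\left(K,t \right)} = K$
$401 - 60 v{\left(-15,p{\left(3,-4 \right)} \right)} = 401 - -900 = 401 + 900 = 1301$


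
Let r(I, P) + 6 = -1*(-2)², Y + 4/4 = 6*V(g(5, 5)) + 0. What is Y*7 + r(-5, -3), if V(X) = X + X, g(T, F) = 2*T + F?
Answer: 1243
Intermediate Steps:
g(T, F) = F + 2*T
V(X) = 2*X
Y = 179 (Y = -1 + (6*(2*(5 + 2*5)) + 0) = -1 + (6*(2*(5 + 10)) + 0) = -1 + (6*(2*15) + 0) = -1 + (6*30 + 0) = -1 + (180 + 0) = -1 + 180 = 179)
r(I, P) = -10 (r(I, P) = -6 - 1*(-2)² = -6 - 1*4 = -6 - 4 = -10)
Y*7 + r(-5, -3) = 179*7 - 10 = 1253 - 10 = 1243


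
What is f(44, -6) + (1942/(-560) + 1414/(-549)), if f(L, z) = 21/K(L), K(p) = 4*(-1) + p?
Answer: -106037/19215 ≈ -5.5184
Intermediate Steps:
K(p) = -4 + p
f(L, z) = 21/(-4 + L)
f(44, -6) + (1942/(-560) + 1414/(-549)) = 21/(-4 + 44) + (1942/(-560) + 1414/(-549)) = 21/40 + (1942*(-1/560) + 1414*(-1/549)) = 21*(1/40) + (-971/280 - 1414/549) = 21/40 - 928999/153720 = -106037/19215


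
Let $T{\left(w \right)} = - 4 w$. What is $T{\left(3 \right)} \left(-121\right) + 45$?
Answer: $1497$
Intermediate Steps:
$T{\left(3 \right)} \left(-121\right) + 45 = \left(-4\right) 3 \left(-121\right) + 45 = \left(-12\right) \left(-121\right) + 45 = 1452 + 45 = 1497$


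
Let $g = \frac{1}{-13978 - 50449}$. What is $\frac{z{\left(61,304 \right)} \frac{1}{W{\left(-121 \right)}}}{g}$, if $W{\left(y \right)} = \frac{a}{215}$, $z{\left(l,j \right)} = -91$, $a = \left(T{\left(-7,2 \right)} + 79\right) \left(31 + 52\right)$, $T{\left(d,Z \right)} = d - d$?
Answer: $\frac{1260514255}{6557} \approx 1.9224 \cdot 10^{5}$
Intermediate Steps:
$g = - \frac{1}{64427}$ ($g = \frac{1}{-64427} = - \frac{1}{64427} \approx -1.5521 \cdot 10^{-5}$)
$T{\left(d,Z \right)} = 0$
$a = 6557$ ($a = \left(0 + 79\right) \left(31 + 52\right) = 79 \cdot 83 = 6557$)
$W{\left(y \right)} = \frac{6557}{215}$
$\frac{z{\left(61,304 \right)} \frac{1}{W{\left(-121 \right)}}}{g} = \frac{\left(-91\right) \frac{1}{\frac{6557}{215}}}{- \frac{1}{64427}} = \left(-91\right) \frac{215}{6557} \left(-64427\right) = \left(- \frac{19565}{6557}\right) \left(-64427\right) = \frac{1260514255}{6557}$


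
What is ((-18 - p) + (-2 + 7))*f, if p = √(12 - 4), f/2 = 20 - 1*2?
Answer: -468 - 72*√2 ≈ -569.82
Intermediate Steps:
f = 36 (f = 2*(20 - 1*2) = 2*(20 - 2) = 2*18 = 36)
p = 2*√2 (p = √8 = 2*√2 ≈ 2.8284)
((-18 - p) + (-2 + 7))*f = ((-18 - 2*√2) + (-2 + 7))*36 = ((-18 - 2*√2) + 5)*36 = (-13 - 2*√2)*36 = -468 - 72*√2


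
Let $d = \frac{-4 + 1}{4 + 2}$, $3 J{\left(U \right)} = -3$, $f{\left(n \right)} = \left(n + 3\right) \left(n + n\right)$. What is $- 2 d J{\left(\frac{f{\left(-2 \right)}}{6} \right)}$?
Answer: $-1$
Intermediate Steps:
$f{\left(n \right)} = 2 n \left(3 + n\right)$ ($f{\left(n \right)} = \left(3 + n\right) 2 n = 2 n \left(3 + n\right)$)
$J{\left(U \right)} = -1$ ($J{\left(U \right)} = \frac{1}{3} \left(-3\right) = -1$)
$d = - \frac{1}{2}$ ($d = - \frac{3}{6} = \left(-3\right) \frac{1}{6} = - \frac{1}{2} \approx -0.5$)
$- 2 d J{\left(\frac{f{\left(-2 \right)}}{6} \right)} = \left(-2\right) \left(- \frac{1}{2}\right) \left(-1\right) = 1 \left(-1\right) = -1$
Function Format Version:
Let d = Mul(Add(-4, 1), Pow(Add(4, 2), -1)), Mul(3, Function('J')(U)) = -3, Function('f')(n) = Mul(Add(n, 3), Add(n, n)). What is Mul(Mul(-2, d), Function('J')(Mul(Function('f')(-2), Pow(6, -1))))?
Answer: -1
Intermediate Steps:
Function('f')(n) = Mul(2, n, Add(3, n)) (Function('f')(n) = Mul(Add(3, n), Mul(2, n)) = Mul(2, n, Add(3, n)))
Function('J')(U) = -1 (Function('J')(U) = Mul(Rational(1, 3), -3) = -1)
d = Rational(-1, 2) (d = Mul(-3, Pow(6, -1)) = Mul(-3, Rational(1, 6)) = Rational(-1, 2) ≈ -0.50000)
Mul(Mul(-2, d), Function('J')(Mul(Function('f')(-2), Pow(6, -1)))) = Mul(Mul(-2, Rational(-1, 2)), -1) = Mul(1, -1) = -1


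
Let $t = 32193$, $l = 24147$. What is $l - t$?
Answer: $-8046$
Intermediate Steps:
$l - t = 24147 - 32193 = -8046$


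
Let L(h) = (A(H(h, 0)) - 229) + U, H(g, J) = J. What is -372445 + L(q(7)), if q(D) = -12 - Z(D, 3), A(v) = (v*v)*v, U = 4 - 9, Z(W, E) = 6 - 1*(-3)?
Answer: -372679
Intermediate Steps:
Z(W, E) = 9 (Z(W, E) = 6 + 3 = 9)
U = -5
A(v) = v³ (A(v) = v²*v = v³)
q(D) = -21 (q(D) = -12 - 1*9 = -12 - 9 = -21)
L(h) = -234 (L(h) = (0³ - 229) - 5 = (0 - 229) - 5 = -229 - 5 = -234)
-372445 + L(q(7)) = -372445 - 234 = -372679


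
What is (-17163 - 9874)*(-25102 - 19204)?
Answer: 1197901322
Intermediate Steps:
(-17163 - 9874)*(-25102 - 19204) = -27037*(-44306) = 1197901322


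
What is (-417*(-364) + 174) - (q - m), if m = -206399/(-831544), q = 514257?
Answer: -301264027081/831544 ≈ -3.6230e+5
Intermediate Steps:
m = 206399/831544 (m = -206399*(-1/831544) = 206399/831544 ≈ 0.24821)
(-417*(-364) + 174) - (q - m) = (-417*(-364) + 174) - (514257 - 1*206399/831544) = (151788 + 174) - (514257 - 206399/831544) = 151962 - 1*427627116409/831544 = 151962 - 427627116409/831544 = -301264027081/831544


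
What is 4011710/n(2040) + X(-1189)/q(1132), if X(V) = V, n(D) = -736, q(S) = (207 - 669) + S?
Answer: -672180201/123280 ≈ -5452.5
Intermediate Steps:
q(S) = -462 + S
4011710/n(2040) + X(-1189)/q(1132) = 4011710/(-736) - 1189/(-462 + 1132) = 4011710*(-1/736) - 1189/670 = -2005855/368 - 1189*1/670 = -2005855/368 - 1189/670 = -672180201/123280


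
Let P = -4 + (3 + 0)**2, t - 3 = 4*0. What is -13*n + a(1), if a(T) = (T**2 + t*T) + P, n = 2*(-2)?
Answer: 61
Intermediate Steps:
n = -4
t = 3 (t = 3 + 4*0 = 3 + 0 = 3)
P = 5 (P = -4 + 3**2 = -4 + 9 = 5)
a(T) = 5 + T**2 + 3*T (a(T) = (T**2 + 3*T) + 5 = 5 + T**2 + 3*T)
-13*n + a(1) = -13*(-4) + (5 + 1**2 + 3*1) = 52 + (5 + 1 + 3) = 52 + 9 = 61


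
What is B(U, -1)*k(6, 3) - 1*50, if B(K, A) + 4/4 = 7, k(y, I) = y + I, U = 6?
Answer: 4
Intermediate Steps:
k(y, I) = I + y
B(K, A) = 6 (B(K, A) = -1 + 7 = 6)
B(U, -1)*k(6, 3) - 1*50 = 6*(3 + 6) - 1*50 = 6*9 - 50 = 54 - 50 = 4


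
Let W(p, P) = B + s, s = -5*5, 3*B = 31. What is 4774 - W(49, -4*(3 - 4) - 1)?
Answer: 14366/3 ≈ 4788.7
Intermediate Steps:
B = 31/3 (B = (⅓)*31 = 31/3 ≈ 10.333)
s = -25
W(p, P) = -44/3 (W(p, P) = 31/3 - 25 = -44/3)
4774 - W(49, -4*(3 - 4) - 1) = 4774 - 1*(-44/3) = 4774 + 44/3 = 14366/3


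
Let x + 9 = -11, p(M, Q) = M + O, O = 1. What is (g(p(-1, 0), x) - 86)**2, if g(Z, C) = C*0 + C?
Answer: 11236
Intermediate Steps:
p(M, Q) = 1 + M (p(M, Q) = M + 1 = 1 + M)
x = -20 (x = -9 - 11 = -20)
g(Z, C) = C (g(Z, C) = 0 + C = C)
(g(p(-1, 0), x) - 86)**2 = (-20 - 86)**2 = (-106)**2 = 11236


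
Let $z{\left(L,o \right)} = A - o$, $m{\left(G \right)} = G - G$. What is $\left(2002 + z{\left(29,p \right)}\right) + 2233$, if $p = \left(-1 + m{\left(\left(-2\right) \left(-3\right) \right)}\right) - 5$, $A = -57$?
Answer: $4184$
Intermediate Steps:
$m{\left(G \right)} = 0$
$p = -6$ ($p = \left(-1 + 0\right) - 5 = -1 - 5 = -6$)
$z{\left(L,o \right)} = -57 - o$
$\left(2002 + z{\left(29,p \right)}\right) + 2233 = \left(2002 - 51\right) + 2233 = 1951 + 2233 = 4184$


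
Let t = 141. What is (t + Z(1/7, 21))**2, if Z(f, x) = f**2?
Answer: 47748100/2401 ≈ 19887.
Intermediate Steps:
(t + Z(1/7, 21))**2 = (141 + (1/7)**2)**2 = (141 + 1/49)**2 = (6910/49)**2 = 47748100/2401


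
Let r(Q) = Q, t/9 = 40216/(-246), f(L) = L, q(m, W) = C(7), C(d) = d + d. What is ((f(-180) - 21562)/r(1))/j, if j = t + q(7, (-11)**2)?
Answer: 445711/29875 ≈ 14.919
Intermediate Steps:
C(d) = 2*d
q(m, W) = 14 (q(m, W) = 2*7 = 14)
t = -60324/41 (t = 9*(40216/(-246)) = 9*(40216*(-1/246)) = 9*(-20108/123) = -60324/41 ≈ -1471.3)
j = -59750/41 (j = -60324/41 + 14 = -59750/41 ≈ -1457.3)
((f(-180) - 21562)/r(1))/j = ((-180 - 21562)/1)/(-59750/41) = -21742*1*(-41/59750) = -21742*(-41/59750) = 445711/29875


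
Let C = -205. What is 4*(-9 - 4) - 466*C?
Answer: 95478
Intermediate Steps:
4*(-9 - 4) - 466*C = 4*(-9 - 4) - 466*(-205) = 4*(-13) + 95530 = -52 + 95530 = 95478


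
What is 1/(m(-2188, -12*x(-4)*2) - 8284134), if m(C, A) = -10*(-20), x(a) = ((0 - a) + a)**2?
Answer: -1/8283934 ≈ -1.2072e-7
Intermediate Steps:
x(a) = 0 (x(a) = (-a + a)**2 = 0**2 = 0)
m(C, A) = 200
1/(m(-2188, -12*x(-4)*2) - 8284134) = 1/(200 - 8284134) = 1/(-8283934) = -1/8283934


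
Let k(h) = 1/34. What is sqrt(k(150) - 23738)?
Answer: I*sqrt(27441094)/34 ≈ 154.07*I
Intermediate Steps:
k(h) = 1/34
sqrt(k(150) - 23738) = sqrt(1/34 - 23738) = sqrt(-807091/34) = I*sqrt(27441094)/34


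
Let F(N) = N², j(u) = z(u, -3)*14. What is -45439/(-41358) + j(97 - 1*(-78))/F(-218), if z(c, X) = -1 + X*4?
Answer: 268989485/245687199 ≈ 1.0948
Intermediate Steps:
z(c, X) = -1 + 4*X
j(u) = -182 (j(u) = (-1 + 4*(-3))*14 = (-1 - 12)*14 = -13*14 = -182)
-45439/(-41358) + j(97 - 1*(-78))/F(-218) = -45439/(-41358) - 182/((-218)²) = -45439*(-1/41358) - 182/47524 = 45439/41358 - 182*1/47524 = 45439/41358 - 91/23762 = 268989485/245687199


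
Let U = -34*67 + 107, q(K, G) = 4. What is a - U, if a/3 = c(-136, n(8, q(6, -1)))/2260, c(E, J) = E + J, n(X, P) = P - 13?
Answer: 981205/452 ≈ 2170.8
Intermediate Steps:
n(X, P) = -13 + P
U = -2171 (U = -2278 + 107 = -2171)
a = -87/452 (a = 3*((-136 + (-13 + 4))/2260) = 3*((-136 - 9)*(1/2260)) = 3*(-145*1/2260) = 3*(-29/452) = -87/452 ≈ -0.19248)
a - U = -87/452 - 1*(-2171) = -87/452 + 2171 = 981205/452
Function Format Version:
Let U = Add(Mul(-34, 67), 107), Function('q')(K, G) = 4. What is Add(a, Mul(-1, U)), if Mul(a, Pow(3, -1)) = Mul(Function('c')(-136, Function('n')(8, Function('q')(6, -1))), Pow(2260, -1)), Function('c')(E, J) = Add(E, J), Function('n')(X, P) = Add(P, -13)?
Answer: Rational(981205, 452) ≈ 2170.8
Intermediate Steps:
Function('n')(X, P) = Add(-13, P)
U = -2171 (U = Add(-2278, 107) = -2171)
a = Rational(-87, 452) (a = Mul(3, Mul(Add(-136, Add(-13, 4)), Pow(2260, -1))) = Mul(3, Mul(Add(-136, -9), Rational(1, 2260))) = Mul(3, Mul(-145, Rational(1, 2260))) = Mul(3, Rational(-29, 452)) = Rational(-87, 452) ≈ -0.19248)
Add(a, Mul(-1, U)) = Add(Rational(-87, 452), Mul(-1, -2171)) = Add(Rational(-87, 452), 2171) = Rational(981205, 452)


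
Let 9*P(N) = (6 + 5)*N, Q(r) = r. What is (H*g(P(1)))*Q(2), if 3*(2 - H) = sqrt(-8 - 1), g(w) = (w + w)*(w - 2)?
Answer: -616/81 + 308*I/81 ≈ -7.6049 + 3.8025*I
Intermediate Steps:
P(N) = 11*N/9 (P(N) = ((6 + 5)*N)/9 = (11*N)/9 = 11*N/9)
g(w) = 2*w*(-2 + w) (g(w) = (2*w)*(-2 + w) = 2*w*(-2 + w))
H = 2 - I (H = 2 - sqrt(-8 - 1)/3 = 2 - I ≈ 2.0 - 1.0*I)
(H*g(P(1)))*Q(2) = ((2 - I)*(2*((11/9)*1)*(-2 + (11/9)*1)))*2 = ((2 - I)*(2*(11/9)*(-2 + 11/9)))*2 = ((2 - I)*(2*(11/9)*(-7/9)))*2 = ((2 - I)*(-154/81))*2 = (-308/81 + 154*I/81)*2 = -616/81 + 308*I/81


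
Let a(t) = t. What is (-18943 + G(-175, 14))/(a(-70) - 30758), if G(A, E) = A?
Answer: 9559/15414 ≈ 0.62015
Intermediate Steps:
(-18943 + G(-175, 14))/(a(-70) - 30758) = (-18943 - 175)/(-70 - 30758) = -19118/(-30828) = -19118*(-1/30828) = 9559/15414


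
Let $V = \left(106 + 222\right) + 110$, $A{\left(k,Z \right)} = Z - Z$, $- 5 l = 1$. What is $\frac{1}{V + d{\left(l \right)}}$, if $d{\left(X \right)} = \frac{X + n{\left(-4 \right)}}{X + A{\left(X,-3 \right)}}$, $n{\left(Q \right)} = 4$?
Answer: $\frac{1}{419} \approx 0.0023866$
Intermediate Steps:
$l = - \frac{1}{5}$ ($l = \left(- \frac{1}{5}\right) 1 = - \frac{1}{5} \approx -0.2$)
$A{\left(k,Z \right)} = 0$
$d{\left(X \right)} = \frac{4 + X}{X}$ ($d{\left(X \right)} = \frac{X + 4}{X + 0} = \frac{4 + X}{X}$)
$V = 438$ ($V = 328 + 110 = 438$)
$\frac{1}{V + d{\left(l \right)}} = \frac{1}{438 + \frac{4 - \frac{1}{5}}{- \frac{1}{5}}} = \frac{1}{438 - 19} = \frac{1}{419}$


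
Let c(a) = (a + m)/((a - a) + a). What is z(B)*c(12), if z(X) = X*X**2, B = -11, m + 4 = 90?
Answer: -65219/6 ≈ -10870.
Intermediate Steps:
m = 86 (m = -4 + 90 = 86)
z(X) = X**3
c(a) = (86 + a)/a (c(a) = (a + 86)/((a - a) + a) = (86 + a)/(0 + a) = (86 + a)/a)
z(B)*c(12) = (-11)**3*((86 + 12)/12) = -1331*98/12 = -1331*49/6 = -65219/6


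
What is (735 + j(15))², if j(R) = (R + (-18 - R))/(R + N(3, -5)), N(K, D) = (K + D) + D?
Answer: 8590761/16 ≈ 5.3692e+5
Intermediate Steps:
N(K, D) = K + 2*D (N(K, D) = (D + K) + D = K + 2*D)
j(R) = -18/(-7 + R) (j(R) = (R + (-18 - R))/(R + (3 + 2*(-5))) = -18/(R + (3 - 10)) = -18/(R - 7) = -18/(-7 + R))
(735 + j(15))² = (735 - 18/(-7 + 15))² = (735 - 18/8)² = (735 - 18*⅛)² = (735 - 9/4)² = (2931/4)² = 8590761/16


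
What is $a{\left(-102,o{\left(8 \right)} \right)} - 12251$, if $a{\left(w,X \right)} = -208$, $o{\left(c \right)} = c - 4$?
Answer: $-12459$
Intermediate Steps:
$o{\left(c \right)} = -4 + c$ ($o{\left(c \right)} = c - 4 = -4 + c$)
$a{\left(-102,o{\left(8 \right)} \right)} - 12251 = -208 - 12251 = -12459$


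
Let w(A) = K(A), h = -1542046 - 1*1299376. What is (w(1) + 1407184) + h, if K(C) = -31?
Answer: -1434269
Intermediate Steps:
h = -2841422 (h = -1542046 - 1299376 = -2841422)
w(A) = -31
(w(1) + 1407184) + h = (-31 + 1407184) - 2841422 = 1407153 - 2841422 = -1434269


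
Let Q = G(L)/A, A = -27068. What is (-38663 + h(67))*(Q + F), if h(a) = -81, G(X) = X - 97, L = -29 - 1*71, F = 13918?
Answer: -3649032167006/6767 ≈ -5.3924e+8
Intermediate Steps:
L = -100 (L = -29 - 71 = -100)
G(X) = -97 + X
Q = 197/27068 (Q = (-97 - 100)/(-27068) = -197*(-1/27068) = 197/27068 ≈ 0.0072780)
(-38663 + h(67))*(Q + F) = (-38663 - 81)*(197/27068 + 13918) = -38744*376732621/27068 = -3649032167006/6767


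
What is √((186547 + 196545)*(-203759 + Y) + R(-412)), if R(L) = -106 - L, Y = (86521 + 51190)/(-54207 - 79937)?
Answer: I*√342929326381154745/2096 ≈ 2.7939e+5*I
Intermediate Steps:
Y = -137711/134144 (Y = 137711/(-134144) = 137711*(-1/134144) = -137711/134144 ≈ -1.0266)
√((186547 + 196545)*(-203759 + Y) + R(-412)) = √((186547 + 196545)*(-203759 - 137711/134144) + (-106 - 1*(-412))) = √(383092*(-27333185007/134144) + (-106 + 412)) = √(-2617781127675411/33536 + 306) = √(-2617781117413395/33536) = I*√342929326381154745/2096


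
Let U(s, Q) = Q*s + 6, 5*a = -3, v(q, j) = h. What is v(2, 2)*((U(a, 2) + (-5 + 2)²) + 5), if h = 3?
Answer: 282/5 ≈ 56.400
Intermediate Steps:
v(q, j) = 3
a = -⅗ (a = (⅕)*(-3) = -⅗ ≈ -0.60000)
U(s, Q) = 6 + Q*s
v(2, 2)*((U(a, 2) + (-5 + 2)²) + 5) = 3*(((6 + 2*(-⅗)) + (-5 + 2)²) + 5) = 3*(((6 - 6/5) + (-3)²) + 5) = 3*((24/5 + 9) + 5) = 3*(69/5 + 5) = 3*(94/5) = 282/5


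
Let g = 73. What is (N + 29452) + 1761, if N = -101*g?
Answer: 23840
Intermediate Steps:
N = -7373 (N = -101*73 = -7373)
(N + 29452) + 1761 = (-7373 + 29452) + 1761 = 22079 + 1761 = 23840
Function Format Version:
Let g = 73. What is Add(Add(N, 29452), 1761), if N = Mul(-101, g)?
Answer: 23840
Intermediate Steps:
N = -7373 (N = Mul(-101, 73) = -7373)
Add(Add(N, 29452), 1761) = Add(Add(-7373, 29452), 1761) = Add(22079, 1761) = 23840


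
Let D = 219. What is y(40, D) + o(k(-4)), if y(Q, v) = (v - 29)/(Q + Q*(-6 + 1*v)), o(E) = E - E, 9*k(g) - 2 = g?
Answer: 19/856 ≈ 0.022196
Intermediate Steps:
k(g) = 2/9 + g/9
o(E) = 0
y(Q, v) = (-29 + v)/(Q + Q*(-6 + v))
y(40, D) + o(k(-4)) = (-29 + 219)/(40*(-5 + 219)) + 0 = (1/40)*190/214 + 0 = (1/40)*(1/214)*190 + 0 = 19/856 + 0 = 19/856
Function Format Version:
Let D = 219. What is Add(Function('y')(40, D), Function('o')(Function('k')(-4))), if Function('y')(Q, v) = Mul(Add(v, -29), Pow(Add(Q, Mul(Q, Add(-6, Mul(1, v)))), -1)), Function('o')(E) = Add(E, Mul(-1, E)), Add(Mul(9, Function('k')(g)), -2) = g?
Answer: Rational(19, 856) ≈ 0.022196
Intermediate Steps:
Function('k')(g) = Add(Rational(2, 9), Mul(Rational(1, 9), g))
Function('o')(E) = 0
Function('y')(Q, v) = Mul(Pow(Add(Q, Mul(Q, Add(-6, v))), -1), Add(-29, v)) (Function('y')(Q, v) = Mul(Add(-29, v), Pow(Add(Q, Mul(Q, Add(-6, v))), -1)) = Mul(Pow(Add(Q, Mul(Q, Add(-6, v))), -1), Add(-29, v)))
Add(Function('y')(40, D), Function('o')(Function('k')(-4))) = Add(Mul(Pow(40, -1), Pow(Add(-5, 219), -1), Add(-29, 219)), 0) = Add(Mul(Rational(1, 40), Pow(214, -1), 190), 0) = Add(Mul(Rational(1, 40), Rational(1, 214), 190), 0) = Add(Rational(19, 856), 0) = Rational(19, 856)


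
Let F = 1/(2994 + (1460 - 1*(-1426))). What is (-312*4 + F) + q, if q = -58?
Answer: -7679279/5880 ≈ -1306.0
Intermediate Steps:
F = 1/5880 (F = 1/(2994 + (1460 + 1426)) = 1/(2994 + 2886) = 1/5880 ≈ 0.00017007)
(-312*4 + F) + q = (-312*4 + 1/5880) - 58 = (-1248 + 1/5880) - 58 = -7338239/5880 - 58 = -7679279/5880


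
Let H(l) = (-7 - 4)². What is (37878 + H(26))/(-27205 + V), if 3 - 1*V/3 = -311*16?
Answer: -37999/12268 ≈ -3.0974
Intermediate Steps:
V = 14937 (V = 9 - (-933)*16 = 9 - 3*(-4976) = 9 + 14928 = 14937)
H(l) = 121 (H(l) = (-11)² = 121)
(37878 + H(26))/(-27205 + V) = (37878 + 121)/(-27205 + 14937) = 37999/(-12268) = 37999*(-1/12268) = -37999/12268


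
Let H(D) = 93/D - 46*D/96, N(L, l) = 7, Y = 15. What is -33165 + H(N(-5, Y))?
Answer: -11140103/336 ≈ -33155.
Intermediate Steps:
H(D) = 93/D - 23*D/48
-33165 + H(N(-5, Y)) = -33165 + (93/7 - 23/48*7) = -33165 + (93*(⅐) - 161/48) = -33165 + (93/7 - 161/48) = -33165 + 3337/336 = -11140103/336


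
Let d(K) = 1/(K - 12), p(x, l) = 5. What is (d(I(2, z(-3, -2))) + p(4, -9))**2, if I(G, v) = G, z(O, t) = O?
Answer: 2401/100 ≈ 24.010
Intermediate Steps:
d(K) = 1/(-12 + K)
(d(I(2, z(-3, -2))) + p(4, -9))**2 = (1/(-12 + 2) + 5)**2 = (1/(-10) + 5)**2 = (-1/10 + 5)**2 = (49/10)**2 = 2401/100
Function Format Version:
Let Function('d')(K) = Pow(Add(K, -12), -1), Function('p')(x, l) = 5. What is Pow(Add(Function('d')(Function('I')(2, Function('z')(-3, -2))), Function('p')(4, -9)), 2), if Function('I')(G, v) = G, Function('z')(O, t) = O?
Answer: Rational(2401, 100) ≈ 24.010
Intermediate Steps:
Function('d')(K) = Pow(Add(-12, K), -1)
Pow(Add(Function('d')(Function('I')(2, Function('z')(-3, -2))), Function('p')(4, -9)), 2) = Pow(Add(Pow(Add(-12, 2), -1), 5), 2) = Pow(Add(Pow(-10, -1), 5), 2) = Pow(Add(Rational(-1, 10), 5), 2) = Pow(Rational(49, 10), 2) = Rational(2401, 100)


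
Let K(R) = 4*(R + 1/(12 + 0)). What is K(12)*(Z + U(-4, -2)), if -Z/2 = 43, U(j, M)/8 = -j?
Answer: -2610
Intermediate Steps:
U(j, M) = -8*j (U(j, M) = 8*(-j) = -8*j)
Z = -86 (Z = -2*43 = -86)
K(R) = 1/3 + 4*R (K(R) = 4*(R + 1/12) = 4*(1/12 + R) = 1/3 + 4*R)
K(12)*(Z + U(-4, -2)) = (1/3 + 4*12)*(-86 - 8*(-4)) = (1/3 + 48)*(-86 + 32) = (145/3)*(-54) = -2610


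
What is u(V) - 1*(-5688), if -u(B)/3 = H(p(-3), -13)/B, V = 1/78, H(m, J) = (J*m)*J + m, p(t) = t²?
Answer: -352332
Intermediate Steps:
H(m, J) = m + m*J² (H(m, J) = m*J² + m = m + m*J²)
V = 1/78 ≈ 0.012821
u(B) = -4590/B (u(B) = -3*(-3)²*(1 + (-13)²)/B = -3*9*(1 + 169)/B = -3*9*170/B = -4590/B)
u(V) - 1*(-5688) = -4590/1/78 - 1*(-5688) = -4590*78 + 5688 = -358020 + 5688 = -352332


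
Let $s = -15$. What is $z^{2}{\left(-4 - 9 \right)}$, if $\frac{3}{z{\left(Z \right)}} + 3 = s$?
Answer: $\frac{1}{36} \approx 0.027778$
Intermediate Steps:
$z{\left(Z \right)} = - \frac{1}{6}$ ($z{\left(Z \right)} = \frac{3}{-3 - 15} = \frac{3}{-18} = 3 \left(- \frac{1}{18}\right) = - \frac{1}{6}$)
$z^{2}{\left(-4 - 9 \right)} = \left(- \frac{1}{6}\right)^{2} = \frac{1}{36}$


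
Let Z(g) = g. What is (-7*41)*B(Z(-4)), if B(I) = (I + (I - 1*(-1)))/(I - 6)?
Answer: -2009/10 ≈ -200.90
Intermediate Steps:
B(I) = (1 + 2*I)/(-6 + I) (B(I) = (I + (I + 1))/(-6 + I) = (I + (1 + I))/(-6 + I) = (1 + 2*I)/(-6 + I))
(-7*41)*B(Z(-4)) = (-7*41)*((1 + 2*(-4))/(-6 - 4)) = -287*(1 - 8)/(-10) = -(-287)*(-7)/10 = -287*7/10 = -2009/10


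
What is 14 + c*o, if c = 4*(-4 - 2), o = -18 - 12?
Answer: 734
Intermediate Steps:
o = -30
c = -24 (c = 4*(-6) = -24)
14 + c*o = 14 - 24*(-30) = 14 + 720 = 734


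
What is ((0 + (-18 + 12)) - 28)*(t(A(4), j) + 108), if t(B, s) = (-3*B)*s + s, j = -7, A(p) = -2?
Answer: -2006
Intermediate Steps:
t(B, s) = s - 3*B*s (t(B, s) = -3*B*s + s = s - 3*B*s)
((0 + (-18 + 12)) - 28)*(t(A(4), j) + 108) = ((0 + (-18 + 12)) - 28)*(-7*(1 - 3*(-2)) + 108) = ((0 - 6) - 28)*(-7*(1 + 6) + 108) = (-6 - 28)*(-7*7 + 108) = -34*(-49 + 108) = -34*59 = -2006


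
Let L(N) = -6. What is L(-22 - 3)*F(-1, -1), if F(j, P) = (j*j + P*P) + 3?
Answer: -30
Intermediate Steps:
F(j, P) = 3 + P² + j² (F(j, P) = (j² + P²) + 3 = (P² + j²) + 3 = 3 + P² + j²)
L(-22 - 3)*F(-1, -1) = -6*(3 + (-1)² + (-1)²) = -6*(3 + 1 + 1) = -6*5 = -30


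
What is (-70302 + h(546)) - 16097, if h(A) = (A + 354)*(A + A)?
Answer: 896401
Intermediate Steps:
h(A) = 2*A*(354 + A) (h(A) = (354 + A)*(2*A) = 2*A*(354 + A))
(-70302 + h(546)) - 16097 = (-70302 + 2*546*(354 + 546)) - 16097 = (-70302 + 2*546*900) - 16097 = (-70302 + 982800) - 16097 = 912498 - 16097 = 896401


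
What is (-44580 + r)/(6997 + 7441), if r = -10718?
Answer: -27649/7219 ≈ -3.8300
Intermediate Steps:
(-44580 + r)/(6997 + 7441) = (-44580 - 10718)/(6997 + 7441) = -55298/14438 = -55298*1/14438 = -27649/7219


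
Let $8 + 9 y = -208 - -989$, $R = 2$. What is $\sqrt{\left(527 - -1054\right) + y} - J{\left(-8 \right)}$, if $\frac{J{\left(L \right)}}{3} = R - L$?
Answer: $-30 + \frac{\sqrt{15002}}{3} \approx 10.828$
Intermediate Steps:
$J{\left(L \right)} = 6 - 3 L$ ($J{\left(L \right)} = 3 \left(2 - L\right) = 6 - 3 L$)
$y = \frac{773}{9}$ ($y = - \frac{8}{9} + \frac{-208 - -989}{9} = - \frac{8}{9} + \frac{-208 + 989}{9} = - \frac{8}{9} + \frac{1}{9} \cdot 781 = - \frac{8}{9} + \frac{781}{9} = \frac{773}{9} \approx 85.889$)
$\sqrt{\left(527 - -1054\right) + y} - J{\left(-8 \right)} = \sqrt{\left(527 - -1054\right) + \frac{773}{9}} - \left(6 - -24\right) = \sqrt{\left(527 + 1054\right) + \frac{773}{9}} - \left(6 + 24\right) = \sqrt{1581 + \frac{773}{9}} - 30 = \sqrt{\frac{15002}{9}} - 30 = \frac{\sqrt{15002}}{3} - 30 = -30 + \frac{\sqrt{15002}}{3}$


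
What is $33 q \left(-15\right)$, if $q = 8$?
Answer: $-3960$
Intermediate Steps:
$33 q \left(-15\right) = 33 \cdot 8 \left(-15\right) = 264 \left(-15\right) = -3960$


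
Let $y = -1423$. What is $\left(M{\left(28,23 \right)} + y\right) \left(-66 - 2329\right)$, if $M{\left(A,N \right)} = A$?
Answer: $3341025$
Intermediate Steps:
$\left(M{\left(28,23 \right)} + y\right) \left(-66 - 2329\right) = \left(28 - 1423\right) \left(-66 - 2329\right) = \left(-1395\right) \left(-2395\right) = 3341025$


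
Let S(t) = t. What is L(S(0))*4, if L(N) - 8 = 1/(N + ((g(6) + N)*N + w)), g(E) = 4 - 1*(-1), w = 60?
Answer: 481/15 ≈ 32.067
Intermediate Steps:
g(E) = 5 (g(E) = 4 + 1 = 5)
L(N) = 8 + 1/(60 + N + N*(5 + N)) (L(N) = 8 + 1/(N + ((5 + N)*N + 60)) = 8 + 1/(N + (N*(5 + N) + 60)) = 8 + 1/(N + (60 + N*(5 + N))) = 8 + 1/(60 + N + N*(5 + N)))
L(S(0))*4 = ((481 + 8*0² + 48*0)/(60 + 0² + 6*0))*4 = ((481 + 8*0 + 0)/(60 + 0 + 0))*4 = ((481 + 0 + 0)/60)*4 = ((1/60)*481)*4 = (481/60)*4 = 481/15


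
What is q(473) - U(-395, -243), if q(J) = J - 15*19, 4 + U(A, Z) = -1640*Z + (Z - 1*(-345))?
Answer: -398430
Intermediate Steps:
U(A, Z) = 341 - 1639*Z (U(A, Z) = -4 + (-1640*Z + (Z - 1*(-345))) = -4 + (-1640*Z + (Z + 345)) = -4 + (-1640*Z + (345 + Z)) = -4 + (345 - 1639*Z) = 341 - 1639*Z)
q(J) = -285 + J (q(J) = J - 285 = -285 + J)
q(473) - U(-395, -243) = (-285 + 473) - (341 - 1639*(-243)) = 188 - (341 + 398277) = 188 - 1*398618 = 188 - 398618 = -398430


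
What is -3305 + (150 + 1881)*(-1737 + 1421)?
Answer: -645101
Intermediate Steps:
-3305 + (150 + 1881)*(-1737 + 1421) = -3305 + 2031*(-316) = -3305 - 641796 = -645101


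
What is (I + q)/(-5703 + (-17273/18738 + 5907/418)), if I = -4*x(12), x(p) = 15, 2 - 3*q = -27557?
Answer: -1624587723/1012845250 ≈ -1.6040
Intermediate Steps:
q = 27559/3 (q = ⅔ - ⅓*(-27557) = ⅔ + 27557/3 = 27559/3 ≈ 9186.3)
I = -60 (I = -4*15 = -60)
(I + q)/(-5703 + (-17273/18738 + 5907/418)) = (-60 + 27559/3)/(-5703 + (-17273/18738 + 5907/418)) = 27379/(3*(-5703 + (-17273*1/18738 + 5907*(1/418)))) = 27379/(3*(-5703 + (-17273/18738 + 537/38))) = 27379/(3*(-5703 + 2351483/178011)) = 27379/(3*(-1012845250/178011)) = (27379/3)*(-178011/1012845250) = -1624587723/1012845250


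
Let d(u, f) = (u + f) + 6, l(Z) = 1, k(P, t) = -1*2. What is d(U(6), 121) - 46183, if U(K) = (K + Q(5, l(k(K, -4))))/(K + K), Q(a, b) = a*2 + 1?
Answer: -552655/12 ≈ -46055.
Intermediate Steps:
k(P, t) = -2
Q(a, b) = 1 + 2*a (Q(a, b) = 2*a + 1 = 1 + 2*a)
U(K) = (11 + K)/(2*K) (U(K) = (K + (1 + 2*5))/(K + K) = (K + (1 + 10))/((2*K)) = (K + 11)*(1/(2*K)) = (11 + K)*(1/(2*K)) = (11 + K)/(2*K))
d(u, f) = 6 + f + u (d(u, f) = (f + u) + 6 = 6 + f + u)
d(U(6), 121) - 46183 = (6 + 121 + (½)*(11 + 6)/6) - 46183 = (6 + 121 + (½)*(⅙)*17) - 46183 = (6 + 121 + 17/12) - 46183 = 1541/12 - 46183 = -552655/12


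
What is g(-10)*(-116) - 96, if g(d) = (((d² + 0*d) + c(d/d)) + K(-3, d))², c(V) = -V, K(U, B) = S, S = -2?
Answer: -1091540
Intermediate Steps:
K(U, B) = -2
g(d) = (-3 + d²)² (g(d) = (((d² + 0*d) - d/d) - 2)² = (((d² + 0) - 1*1) - 2)² = ((d² - 1) - 2)² = ((-1 + d²) - 2)² = (-3 + d²)²)
g(-10)*(-116) - 96 = (-3 + (-10)²)²*(-116) - 96 = (-3 + 100)²*(-116) - 96 = 97²*(-116) - 96 = 9409*(-116) - 96 = -1091444 - 96 = -1091540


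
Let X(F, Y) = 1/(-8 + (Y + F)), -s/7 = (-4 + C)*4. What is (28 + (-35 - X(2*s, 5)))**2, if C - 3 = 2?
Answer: 169744/3481 ≈ 48.763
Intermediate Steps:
C = 5 (C = 3 + 2 = 5)
s = -28 (s = -7*(-4 + 5)*4 = -7*4 = -28)
X(F, Y) = 1/(-8 + F + Y) (X(F, Y) = 1/(-8 + (F + Y)) = 1/(-8 + F + Y))
(28 + (-35 - X(2*s, 5)))**2 = (28 + (-35 - 1/(-8 + 2*(-28) + 5)))**2 = (28 + (-35 - 1/(-8 - 56 + 5)))**2 = (28 + (-35 - 1/(-59)))**2 = (28 + (-35 - 1*(-1/59)))**2 = (28 + (-35 + 1/59))**2 = (28 - 2064/59)**2 = (-412/59)**2 = 169744/3481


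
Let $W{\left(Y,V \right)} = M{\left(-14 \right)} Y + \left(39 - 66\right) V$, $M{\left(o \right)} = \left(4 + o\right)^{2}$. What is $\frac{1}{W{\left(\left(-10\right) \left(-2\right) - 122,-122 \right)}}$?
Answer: $- \frac{1}{6906} \approx -0.0001448$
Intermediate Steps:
$W{\left(Y,V \right)} = - 27 V + 100 Y$ ($W{\left(Y,V \right)} = \left(4 - 14\right)^{2} Y + \left(39 - 66\right) V = \left(-10\right)^{2} Y + \left(39 - 66\right) V = 100 Y - 27 V = - 27 V + 100 Y$)
$\frac{1}{W{\left(\left(-10\right) \left(-2\right) - 122,-122 \right)}} = \frac{1}{\left(-27\right) \left(-122\right) + 100 \left(\left(-10\right) \left(-2\right) - 122\right)} = \frac{1}{3294 + 100 \left(20 - 122\right)} = \frac{1}{3294 + 100 \left(-102\right)} = \frac{1}{3294 - 10200} = \frac{1}{-6906} = - \frac{1}{6906}$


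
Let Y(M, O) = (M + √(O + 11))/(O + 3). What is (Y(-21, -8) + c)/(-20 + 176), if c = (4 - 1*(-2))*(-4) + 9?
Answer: -9/130 - √3/780 ≈ -0.071451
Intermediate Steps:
Y(M, O) = (M + √(11 + O))/(3 + O)
c = -15 (c = (4 + 2)*(-4) + 9 = 6*(-4) + 9 = -24 + 9 = -15)
(Y(-21, -8) + c)/(-20 + 176) = ((-21 + √(11 - 8))/(3 - 8) - 15)/(-20 + 176) = ((-21 + √3)/(-5) - 15)/156 = (-(-21 + √3)/5 - 15)*(1/156) = ((21/5 - √3/5) - 15)*(1/156) = (-54/5 - √3/5)*(1/156) = -9/130 - √3/780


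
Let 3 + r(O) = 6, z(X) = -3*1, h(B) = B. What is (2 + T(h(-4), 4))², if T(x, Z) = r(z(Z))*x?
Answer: 100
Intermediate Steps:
z(X) = -3
r(O) = 3 (r(O) = -3 + 6 = 3)
T(x, Z) = 3*x
(2 + T(h(-4), 4))² = (2 + 3*(-4))² = (2 - 12)² = (-10)² = 100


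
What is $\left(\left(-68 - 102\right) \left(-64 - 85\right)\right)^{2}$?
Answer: $641608900$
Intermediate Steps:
$\left(\left(-68 - 102\right) \left(-64 - 85\right)\right)^{2} = \left(\left(-170\right) \left(-149\right)\right)^{2} = 25330^{2} = 641608900$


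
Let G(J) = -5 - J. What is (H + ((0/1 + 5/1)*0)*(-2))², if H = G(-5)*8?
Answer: 0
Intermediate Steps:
H = 0 (H = (-5 - 1*(-5))*8 = (-5 + 5)*8 = 0*8 = 0)
(H + ((0/1 + 5/1)*0)*(-2))² = (0 + ((0/1 + 5/1)*0)*(-2))² = (0 + ((0*1 + 5*1)*0)*(-2))² = (0 + ((0 + 5)*0)*(-2))² = (0 + (5*0)*(-2))² = (0 + 0*(-2))² = (0 + 0)² = 0² = 0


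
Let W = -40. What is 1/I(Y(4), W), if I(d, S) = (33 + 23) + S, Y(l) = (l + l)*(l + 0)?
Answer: 1/16 ≈ 0.062500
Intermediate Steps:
Y(l) = 2*l² (Y(l) = (2*l)*l = 2*l²)
I(d, S) = 56 + S
1/I(Y(4), W) = 1/(56 - 40) = 1/16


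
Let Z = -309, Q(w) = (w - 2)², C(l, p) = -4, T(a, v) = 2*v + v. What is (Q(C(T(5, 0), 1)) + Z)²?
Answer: 74529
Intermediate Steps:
T(a, v) = 3*v
Q(w) = (-2 + w)²
(Q(C(T(5, 0), 1)) + Z)² = ((-2 - 4)² - 309)² = ((-6)² - 309)² = (36 - 309)² = (-273)² = 74529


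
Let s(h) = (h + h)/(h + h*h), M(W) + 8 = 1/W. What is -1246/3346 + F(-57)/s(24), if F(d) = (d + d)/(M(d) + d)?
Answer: 19082941/885734 ≈ 21.545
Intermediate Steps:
M(W) = -8 + 1/W
F(d) = 2*d/(-8 + d + 1/d) (F(d) = (d + d)/((-8 + 1/d) + d) = (2*d)/(-8 + d + 1/d) = 2*d/(-8 + d + 1/d))
s(h) = 2*h/(h + h²) (s(h) = (2*h)/(h + h²) = 2*h/(h + h²))
-1246/3346 + F(-57)/s(24) = -1246/3346 + (2*(-57)²/(1 - 57*(-8 - 57)))/((2/(1 + 24))) = -1246*1/3346 + (2*3249/(1 - 57*(-65)))/((2/25)) = -89/239 + (2*3249/(1 + 3705))/((2*(1/25))) = -89/239 + (2*3249/3706)/(2/25) = -89/239 + (2*3249*(1/3706))*(25/2) = -89/239 + (3249/1853)*(25/2) = -89/239 + 81225/3706 = 19082941/885734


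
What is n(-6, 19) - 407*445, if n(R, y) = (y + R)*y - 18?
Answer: -180886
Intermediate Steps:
n(R, y) = -18 + y*(R + y) (n(R, y) = (R + y)*y - 18 = y*(R + y) - 18 = -18 + y*(R + y))
n(-6, 19) - 407*445 = (-18 + 19**2 - 6*19) - 407*445 = (-18 + 361 - 114) - 181115 = 229 - 181115 = -180886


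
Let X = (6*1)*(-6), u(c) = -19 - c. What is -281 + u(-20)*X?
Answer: -317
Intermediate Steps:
X = -36 (X = 6*(-6) = -36)
-281 + u(-20)*X = -281 + (-19 - 1*(-20))*(-36) = -281 + (-19 + 20)*(-36) = -281 + 1*(-36) = -281 - 36 = -317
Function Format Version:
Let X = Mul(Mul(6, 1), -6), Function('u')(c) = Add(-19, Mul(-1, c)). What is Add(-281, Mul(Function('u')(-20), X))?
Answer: -317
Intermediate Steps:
X = -36 (X = Mul(6, -6) = -36)
Add(-281, Mul(Function('u')(-20), X)) = Add(-281, Mul(Add(-19, Mul(-1, -20)), -36)) = Add(-281, Mul(Add(-19, 20), -36)) = Add(-281, Mul(1, -36)) = Add(-281, -36) = -317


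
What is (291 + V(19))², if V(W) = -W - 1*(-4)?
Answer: 76176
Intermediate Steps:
V(W) = 4 - W (V(W) = -W + 4 = 4 - W)
(291 + V(19))² = (291 + (4 - 1*19))² = (291 + (4 - 19))² = (291 - 15)² = 276² = 76176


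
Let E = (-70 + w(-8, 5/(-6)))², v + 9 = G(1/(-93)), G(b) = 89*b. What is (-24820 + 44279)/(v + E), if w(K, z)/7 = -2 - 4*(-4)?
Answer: 1809687/71986 ≈ 25.139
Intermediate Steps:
w(K, z) = 98 (w(K, z) = 7*(-2 - 4*(-4)) = 7*(-2 + 16) = 7*14 = 98)
v = -926/93 (v = -9 + 89/(-93) = -9 + 89*(-1/93) = -9 - 89/93 = -926/93 ≈ -9.9570)
E = 784 (E = (-70 + 98)² = 28² = 784)
(-24820 + 44279)/(v + E) = (-24820 + 44279)/(-926/93 + 784) = 19459/(71986/93) = 19459*(93/71986) = 1809687/71986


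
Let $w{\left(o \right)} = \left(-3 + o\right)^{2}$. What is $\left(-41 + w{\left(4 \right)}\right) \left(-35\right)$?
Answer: $1400$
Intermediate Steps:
$\left(-41 + w{\left(4 \right)}\right) \left(-35\right) = \left(-41 + \left(-3 + 4\right)^{2}\right) \left(-35\right) = \left(-41 + 1^{2}\right) \left(-35\right) = \left(-41 + 1\right) \left(-35\right) = \left(-40\right) \left(-35\right) = 1400$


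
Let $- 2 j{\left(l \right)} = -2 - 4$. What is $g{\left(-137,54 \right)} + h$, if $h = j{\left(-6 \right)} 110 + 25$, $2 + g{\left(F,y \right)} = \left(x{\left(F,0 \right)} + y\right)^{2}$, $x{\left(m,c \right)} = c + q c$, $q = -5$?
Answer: $3269$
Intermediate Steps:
$j{\left(l \right)} = 3$ ($j{\left(l \right)} = - \frac{-2 - 4}{2} = \left(- \frac{1}{2}\right) \left(-6\right) = 3$)
$x{\left(m,c \right)} = - 4 c$ ($x{\left(m,c \right)} = c - 5 c = - 4 c$)
$g{\left(F,y \right)} = -2 + y^{2}$ ($g{\left(F,y \right)} = -2 + \left(\left(-4\right) 0 + y\right)^{2} = -2 + \left(0 + y\right)^{2} = -2 + y^{2}$)
$h = 355$ ($h = 3 \cdot 110 + 25 = 330 + 25 = 355$)
$g{\left(-137,54 \right)} + h = \left(-2 + 54^{2}\right) + 355 = \left(-2 + 2916\right) + 355 = 2914 + 355 = 3269$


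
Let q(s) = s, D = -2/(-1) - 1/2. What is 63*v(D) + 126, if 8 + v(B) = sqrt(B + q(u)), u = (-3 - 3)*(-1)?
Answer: -378 + 63*sqrt(30)/2 ≈ -205.47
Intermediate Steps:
u = 6 (u = -6*(-1) = 6)
D = 3/2 (D = -2*(-1) - 1*1/2 = 2 - 1/2 = 3/2 ≈ 1.5000)
v(B) = -8 + sqrt(6 + B) (v(B) = -8 + sqrt(B + 6) = -8 + sqrt(6 + B))
63*v(D) + 126 = 63*(-8 + sqrt(6 + 3/2)) + 126 = 63*(-8 + sqrt(15/2)) + 126 = 63*(-8 + sqrt(30)/2) + 126 = (-504 + 63*sqrt(30)/2) + 126 = -378 + 63*sqrt(30)/2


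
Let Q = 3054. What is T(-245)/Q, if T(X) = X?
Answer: -245/3054 ≈ -0.080223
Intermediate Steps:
T(-245)/Q = -245/3054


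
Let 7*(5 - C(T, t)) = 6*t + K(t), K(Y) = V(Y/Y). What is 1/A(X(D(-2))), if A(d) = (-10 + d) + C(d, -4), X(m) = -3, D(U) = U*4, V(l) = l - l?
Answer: -7/32 ≈ -0.21875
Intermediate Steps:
V(l) = 0
K(Y) = 0
D(U) = 4*U
C(T, t) = 5 - 6*t/7 (C(T, t) = 5 - (6*t + 0)/7 = 5 - 6*t/7)
A(d) = -11/7 + d (A(d) = (-10 + d) + (5 - 6/7*(-4)) = (-10 + d) + (5 + 24/7) = (-10 + d) + 59/7 = -11/7 + d)
1/A(X(D(-2))) = 1/(-11/7 - 3) = 1/(-32/7) = -7/32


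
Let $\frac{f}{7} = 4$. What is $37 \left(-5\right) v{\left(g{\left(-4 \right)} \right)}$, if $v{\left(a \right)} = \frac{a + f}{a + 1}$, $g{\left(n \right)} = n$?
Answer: $1480$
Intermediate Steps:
$f = 28$ ($f = 7 \cdot 4 = 28$)
$v{\left(a \right)} = \frac{28 + a}{1 + a}$ ($v{\left(a \right)} = \frac{a + 28}{a + 1} = \frac{28 + a}{1 + a}$)
$37 \left(-5\right) v{\left(g{\left(-4 \right)} \right)} = 37 \left(-5\right) \frac{28 - 4}{1 - 4} = - 185 \frac{1}{-3} \cdot 24 = - 185 \left(\left(- \frac{1}{3}\right) 24\right) = \left(-185\right) \left(-8\right) = 1480$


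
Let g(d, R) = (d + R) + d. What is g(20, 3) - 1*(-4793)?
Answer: 4836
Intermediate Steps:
g(d, R) = R + 2*d (g(d, R) = (R + d) + d = R + 2*d)
g(20, 3) - 1*(-4793) = (3 + 2*20) - 1*(-4793) = (3 + 40) + 4793 = 43 + 4793 = 4836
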